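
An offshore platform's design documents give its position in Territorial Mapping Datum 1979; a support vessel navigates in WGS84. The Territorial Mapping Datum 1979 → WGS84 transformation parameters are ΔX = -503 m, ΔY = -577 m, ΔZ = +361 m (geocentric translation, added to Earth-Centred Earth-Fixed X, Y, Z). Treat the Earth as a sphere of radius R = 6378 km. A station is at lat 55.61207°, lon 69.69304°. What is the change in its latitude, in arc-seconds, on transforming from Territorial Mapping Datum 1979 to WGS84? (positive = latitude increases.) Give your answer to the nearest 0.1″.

Δφ = 25.7″

sin φ = 0.825232, cos φ = 0.564793, sin λ = 0.937847, cos λ = 0.347050.
North component: ΔN = −sin φ cos λ·ΔX − sin φ sin λ·ΔY + cos φ·ΔZ = −(0.825232)(0.347050)(-503) − (0.825232)(0.937847)(-577) + (0.564793)(361) = 794.51 m.
1° of latitude spans πR/180 = 111317 m, so Δφ = 794.51 / 111317 × 3600 = 25.695″.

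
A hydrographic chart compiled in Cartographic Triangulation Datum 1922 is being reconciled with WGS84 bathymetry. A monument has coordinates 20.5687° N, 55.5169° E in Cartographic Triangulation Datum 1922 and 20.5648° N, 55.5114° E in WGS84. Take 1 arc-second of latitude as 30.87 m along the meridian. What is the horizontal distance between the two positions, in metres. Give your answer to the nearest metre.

718 m

Δφ = 20.5648° − 20.5687° = -0.0039°; Δλ = 55.5114° − 55.5169° = -0.0055°.
1° of latitude = 3600 × 30.87 = 111132 m.
ΔN = Δφ × 111132 = -433.4 m; ΔE = Δλ × 111132 × cos(20.5687°) = -0.0055 × 111132 × 0.936252 = -572.3 m.
Distance = √(ΔE² + ΔN²) = √((-572.3)² + (-433.4)²) = 717.9 m.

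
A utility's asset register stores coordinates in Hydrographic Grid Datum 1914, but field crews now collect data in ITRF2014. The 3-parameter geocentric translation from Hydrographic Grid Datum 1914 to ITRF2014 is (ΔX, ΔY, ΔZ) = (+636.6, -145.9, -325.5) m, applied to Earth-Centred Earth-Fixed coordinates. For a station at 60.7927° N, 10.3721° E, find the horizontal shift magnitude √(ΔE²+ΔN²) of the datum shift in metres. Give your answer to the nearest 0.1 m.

729.7 m

At φ = 60.7927°, λ = 10.3721°: sin φ = 0.872860, cos φ = 0.487971, sin λ = 0.180040, cos λ = 0.983659.
ΔE = −sin λ·ΔX + cos λ·ΔY = −(0.180040)·(636.6) + (0.983659)·(-145.9) = -258.13 m.
ΔN = −sin φ cos λ·ΔX − sin φ sin λ·ΔY + cos φ·ΔZ = −(0.872860)(0.983659)(636.6) − (0.872860)(0.180040)(-145.9) + (0.487971)(-325.5) = -682.49 m.
Horizontal magnitude = √(ΔE² + ΔN²) = √((-258.13)² + (-682.49)²) = 729.67 m.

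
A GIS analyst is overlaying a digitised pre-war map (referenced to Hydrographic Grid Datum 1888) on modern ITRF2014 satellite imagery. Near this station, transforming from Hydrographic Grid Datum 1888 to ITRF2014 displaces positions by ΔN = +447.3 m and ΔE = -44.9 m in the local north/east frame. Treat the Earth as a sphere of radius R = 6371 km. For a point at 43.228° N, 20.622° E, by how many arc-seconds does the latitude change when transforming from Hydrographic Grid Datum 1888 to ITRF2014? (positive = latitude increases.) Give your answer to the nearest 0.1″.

Δφ = 14.5″

On a sphere of radius R, 1 rad of latitude = R, so Δφ = ΔN / R = 447.3 / 6371000 = 7.0209e-05 rad = 14.482″.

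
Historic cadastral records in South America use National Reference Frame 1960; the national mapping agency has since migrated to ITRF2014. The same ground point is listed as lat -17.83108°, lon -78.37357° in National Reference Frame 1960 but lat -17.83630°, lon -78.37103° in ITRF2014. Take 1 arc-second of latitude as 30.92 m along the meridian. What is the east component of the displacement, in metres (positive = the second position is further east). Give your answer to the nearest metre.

ΔE = 269 m

Δφ = -17.83630° − -17.83108° = -0.00522°; Δλ = -78.37103° − -78.37357° = +0.00254°.
1° of latitude = 3600 × 30.92 = 111312 m.
ΔN = Δφ × 111312 = -581.0 m; ΔE = Δλ × 111312 × cos(-17.83108°) = +0.00254 × 111312 × 0.951963 = 269.2 m.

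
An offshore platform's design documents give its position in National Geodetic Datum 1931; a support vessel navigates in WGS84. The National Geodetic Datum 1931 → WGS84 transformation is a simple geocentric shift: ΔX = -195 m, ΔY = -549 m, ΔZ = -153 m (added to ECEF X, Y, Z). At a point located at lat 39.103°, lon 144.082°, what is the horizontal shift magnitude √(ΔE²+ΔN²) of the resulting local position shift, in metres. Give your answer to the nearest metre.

559 m

The local east axis at (φ, λ) is (−sin λ, cos λ, 0), so ΔE = −sin(144.082°)·(-195) + cos(144.082°)·(-549) = 559.00 m.
The local north axis is (−sin φ cos λ, −sin φ sin λ, cos φ), giving ΔN = -99.604 + 203.127 − 118.730 = -15.21 m.
Horizontal magnitude = √(ΔE² + ΔN²) = √(559.00² + (-15.21)²) = 559.21 m.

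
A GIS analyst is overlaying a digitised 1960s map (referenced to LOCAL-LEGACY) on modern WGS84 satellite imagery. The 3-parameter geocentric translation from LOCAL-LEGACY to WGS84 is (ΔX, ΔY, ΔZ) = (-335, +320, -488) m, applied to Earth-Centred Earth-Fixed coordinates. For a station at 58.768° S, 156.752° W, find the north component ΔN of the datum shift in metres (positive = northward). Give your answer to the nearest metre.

ΔN = -98 m

At φ = -58.768°, λ = -156.752°: sin φ = -0.855075, cos φ = 0.518505, sin λ = -0.394712, cos λ = -0.918805.
ΔN = −sin φ cos λ·ΔX − sin φ sin λ·ΔY + cos φ·ΔZ = −(-0.855075)(-0.918805)(-335) − (-0.855075)(-0.394712)(320) + (0.518505)(-488) = -97.84 m.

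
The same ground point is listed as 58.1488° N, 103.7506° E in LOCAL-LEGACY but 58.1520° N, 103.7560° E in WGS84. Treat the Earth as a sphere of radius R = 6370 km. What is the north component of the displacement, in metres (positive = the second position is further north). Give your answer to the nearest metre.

Δφ = 58.1520° − 58.1488° = +0.0032°; Δλ = 103.7560° − 103.7506° = +0.0054°.
1° along a meridian = πR/180 = 111177 m.
ΔN = Δφ × 111177 = 355.8 m; ΔE = Δλ × 111177 × cos(58.1488°) = +0.0054 × 111177 × 0.527715 = 316.8 m.

ΔN = 356 m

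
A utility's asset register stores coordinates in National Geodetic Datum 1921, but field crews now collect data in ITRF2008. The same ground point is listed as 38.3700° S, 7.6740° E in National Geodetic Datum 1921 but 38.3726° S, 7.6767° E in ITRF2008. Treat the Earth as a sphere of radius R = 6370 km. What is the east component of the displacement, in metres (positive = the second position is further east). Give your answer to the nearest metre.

Δφ = -38.3726° − -38.3700° = -0.0026°; Δλ = 7.6767° − 7.6740° = +0.0027°.
1° along a meridian = πR/180 = 111177 m.
ΔN = Δφ × 111177 = -289.1 m; ΔE = Δλ × 111177 × cos(-38.3700°) = +0.0027 × 111177 × 0.784019 = 235.3 m.

ΔE = 235 m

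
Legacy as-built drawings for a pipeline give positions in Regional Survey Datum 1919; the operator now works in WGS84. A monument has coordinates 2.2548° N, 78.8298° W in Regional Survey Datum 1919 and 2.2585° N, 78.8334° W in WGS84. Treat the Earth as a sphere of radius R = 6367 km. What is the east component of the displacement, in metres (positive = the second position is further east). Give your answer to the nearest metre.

ΔE = -400 m

Δφ = 2.2585° − 2.2548° = +0.0037°; Δλ = -78.8334° − -78.8298° = -0.0036°.
1° along a meridian = πR/180 = 111125 m.
ΔN = Δφ × 111125 = 411.2 m; ΔE = Δλ × 111125 × cos(2.2548°) = -0.0036 × 111125 × 0.999226 = -399.7 m.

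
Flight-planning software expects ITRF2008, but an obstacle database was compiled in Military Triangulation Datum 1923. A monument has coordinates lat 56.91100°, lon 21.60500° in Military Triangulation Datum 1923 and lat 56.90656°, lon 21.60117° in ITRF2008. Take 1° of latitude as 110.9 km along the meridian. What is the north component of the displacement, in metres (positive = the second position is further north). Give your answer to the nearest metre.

ΔN = -492 m

Δφ = 56.90656° − 56.91100° = -0.00444°; Δλ = 21.60117° − 21.60500° = -0.00383°.
ΔN = Δφ × 110900 = -492.4 m; ΔE = Δλ × 110900 × cos(56.91100°) = -0.00383 × 110900 × 0.545941 = -231.9 m.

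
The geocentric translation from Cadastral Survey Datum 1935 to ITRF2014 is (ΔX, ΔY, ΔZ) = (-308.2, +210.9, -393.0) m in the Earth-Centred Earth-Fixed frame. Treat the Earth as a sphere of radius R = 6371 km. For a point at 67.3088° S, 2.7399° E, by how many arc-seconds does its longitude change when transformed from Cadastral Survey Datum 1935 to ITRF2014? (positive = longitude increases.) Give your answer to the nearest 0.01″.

sin φ = -0.922597, cos φ = 0.385764, sin λ = 0.047802, cos λ = 0.998857.
East component: ΔE = −sin λ·ΔX + cos λ·ΔY = −(0.047802)(-308.2) + (0.998857)(210.9) = 225.39 m.
1° of latitude spans πR/180 = 111195 m; at latitude φ, 1° of longitude spans that × cos φ = 42895.0 m, so Δλ = 225.39 / 42895.0 × 3600 = 18.916″.

Δλ = 18.92″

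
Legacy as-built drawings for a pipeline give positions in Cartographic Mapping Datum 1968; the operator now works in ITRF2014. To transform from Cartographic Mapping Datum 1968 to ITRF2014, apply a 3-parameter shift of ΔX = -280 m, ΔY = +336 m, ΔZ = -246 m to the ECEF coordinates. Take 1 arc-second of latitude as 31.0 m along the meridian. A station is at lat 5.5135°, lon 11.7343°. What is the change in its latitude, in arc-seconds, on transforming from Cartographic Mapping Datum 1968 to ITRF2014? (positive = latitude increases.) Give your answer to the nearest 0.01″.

Δφ = -7.26″

sin φ = 0.096080, cos φ = 0.995374, sin λ = 0.203373, cos λ = 0.979101.
North component: ΔN = −sin φ cos λ·ΔX − sin φ sin λ·ΔY + cos φ·ΔZ = −(0.096080)(0.979101)(-280) − (0.096080)(0.203373)(336) + (0.995374)(-246) = -225.09 m.
1° of latitude spans 3600 × 31.00 = 111600 m, so Δφ = -225.09 / 111600 × 3600 = -7.261″.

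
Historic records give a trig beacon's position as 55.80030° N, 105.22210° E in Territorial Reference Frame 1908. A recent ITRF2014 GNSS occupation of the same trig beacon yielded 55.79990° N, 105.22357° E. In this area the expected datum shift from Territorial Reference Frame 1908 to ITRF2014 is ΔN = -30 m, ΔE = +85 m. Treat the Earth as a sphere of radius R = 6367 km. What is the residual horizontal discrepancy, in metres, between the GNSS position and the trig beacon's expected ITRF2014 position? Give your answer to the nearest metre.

16 m

Observed coordinate differences: Δφ = -0.00040°, Δλ = +0.00147°.
Converting to metres (1° lat = 111125 m, cos φ = 0.562079): observed ΔN = -44.5 m, observed ΔE = 91.8 m.
Subtracting the expected shift leaves a residual of -44.5 − (-30) = -14.5 m north and 91.8 − (85) = 6.8 m east.
Residual distance = √((-14.5)² + 6.8²) = 16.0 m.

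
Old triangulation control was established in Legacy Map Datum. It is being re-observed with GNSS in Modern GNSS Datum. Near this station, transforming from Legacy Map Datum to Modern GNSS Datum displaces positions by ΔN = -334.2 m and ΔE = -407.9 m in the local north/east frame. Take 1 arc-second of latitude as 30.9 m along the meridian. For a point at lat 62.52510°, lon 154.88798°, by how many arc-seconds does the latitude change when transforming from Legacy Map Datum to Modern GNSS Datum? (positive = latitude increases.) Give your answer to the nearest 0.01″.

Δφ = -10.82″

1″ of latitude = 30.90 m, so Δφ = -334.2 / 30.90 = -10.816″.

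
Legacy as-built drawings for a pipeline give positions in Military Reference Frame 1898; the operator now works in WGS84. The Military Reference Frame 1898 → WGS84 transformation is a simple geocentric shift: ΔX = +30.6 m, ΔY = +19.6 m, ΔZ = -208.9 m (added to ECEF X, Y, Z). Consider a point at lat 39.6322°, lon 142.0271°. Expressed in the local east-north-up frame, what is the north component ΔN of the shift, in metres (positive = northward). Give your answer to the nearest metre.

ΔN = -153 m

The local north axis is (−sin φ cos λ, −sin φ sin λ, cos φ), giving ΔN = 15.386 − 7.692 − 160.885 = -153.19 m.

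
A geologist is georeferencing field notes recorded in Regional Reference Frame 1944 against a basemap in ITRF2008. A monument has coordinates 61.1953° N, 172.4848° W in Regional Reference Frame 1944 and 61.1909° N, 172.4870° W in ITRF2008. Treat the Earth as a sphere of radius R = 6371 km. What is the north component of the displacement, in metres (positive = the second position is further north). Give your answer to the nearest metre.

Δφ = 61.1909° − 61.1953° = -0.0044°; Δλ = -172.4870° − -172.4848° = -0.0022°.
1° along a meridian = πR/180 = 111195 m.
ΔN = Δφ × 111195 = -489.3 m; ΔE = Δλ × 111195 × cos(61.1953°) = -0.0022 × 111195 × 0.481826 = -117.9 m.

ΔN = -489 m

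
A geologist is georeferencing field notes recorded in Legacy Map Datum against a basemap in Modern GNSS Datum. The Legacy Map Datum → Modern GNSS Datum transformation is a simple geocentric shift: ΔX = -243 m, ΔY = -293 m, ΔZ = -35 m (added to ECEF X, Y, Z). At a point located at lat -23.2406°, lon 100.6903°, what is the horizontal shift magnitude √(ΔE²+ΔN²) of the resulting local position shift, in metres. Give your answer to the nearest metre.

320 m

At φ = -23.2406°, λ = 100.6903°: sin φ = -0.394593, cos φ = 0.918856, sin λ = 0.982644, cos λ = -0.185500.
ΔE = −sin λ·ΔX + cos λ·ΔY = −(0.982644)·(-243) + (-0.185500)·(-293) = 293.13 m.
ΔN = −sin φ cos λ·ΔX − sin φ sin λ·ΔY + cos φ·ΔZ = −(-0.394593)(-0.185500)(-243) − (-0.394593)(0.982644)(-293) + (0.918856)(-35) = -127.98 m.
Horizontal magnitude = √(ΔE² + ΔN²) = √(293.13² + (-127.98)²) = 319.85 m.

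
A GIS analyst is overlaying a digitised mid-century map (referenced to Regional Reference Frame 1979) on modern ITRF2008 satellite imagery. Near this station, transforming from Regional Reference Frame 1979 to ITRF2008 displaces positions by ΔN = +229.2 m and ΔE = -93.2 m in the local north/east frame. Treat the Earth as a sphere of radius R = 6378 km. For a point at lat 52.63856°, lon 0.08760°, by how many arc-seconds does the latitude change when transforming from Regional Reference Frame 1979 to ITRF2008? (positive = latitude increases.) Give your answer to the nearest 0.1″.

Δφ = 7.4″

On a sphere of radius R, 1 rad of latitude = R, so Δφ = ΔN / R = 229.2 / 6378000 = 3.5936e-05 rad = 7.412″.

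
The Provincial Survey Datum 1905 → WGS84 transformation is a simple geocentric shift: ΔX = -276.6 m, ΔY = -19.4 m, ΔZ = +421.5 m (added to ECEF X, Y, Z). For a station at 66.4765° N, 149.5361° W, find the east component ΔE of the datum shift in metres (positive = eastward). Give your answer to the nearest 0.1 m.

ΔE = -123.5 m

At φ = 66.4765°, λ = -149.5361°: sin φ = 0.916896, cos φ = 0.399125, sin λ = -0.506995, cos λ = -0.861949.
ΔE = −sin λ·ΔX + cos λ·ΔY = −(-0.506995)·(-276.6) + (-0.861949)·(-19.4) = -123.51 m.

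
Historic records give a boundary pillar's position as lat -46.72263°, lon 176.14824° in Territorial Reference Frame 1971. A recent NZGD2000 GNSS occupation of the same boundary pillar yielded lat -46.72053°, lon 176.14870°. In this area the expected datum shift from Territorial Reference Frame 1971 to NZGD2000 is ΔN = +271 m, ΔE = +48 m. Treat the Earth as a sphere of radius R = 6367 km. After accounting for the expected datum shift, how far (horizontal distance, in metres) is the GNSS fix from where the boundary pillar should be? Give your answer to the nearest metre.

40 m

Observed coordinate differences: Δφ = +0.00210°, Δλ = +0.00046°.
Converting to metres (1° lat = 111125 m, cos φ = 0.685531): observed ΔN = 233.4 m, observed ΔE = 35.0 m.
Subtracting the expected shift leaves a residual of 233.4 − (271) = -37.6 m north and 35.0 − (48) = -13.0 m east.
Residual distance = √((-37.6)² + (-13.0)²) = 39.8 m.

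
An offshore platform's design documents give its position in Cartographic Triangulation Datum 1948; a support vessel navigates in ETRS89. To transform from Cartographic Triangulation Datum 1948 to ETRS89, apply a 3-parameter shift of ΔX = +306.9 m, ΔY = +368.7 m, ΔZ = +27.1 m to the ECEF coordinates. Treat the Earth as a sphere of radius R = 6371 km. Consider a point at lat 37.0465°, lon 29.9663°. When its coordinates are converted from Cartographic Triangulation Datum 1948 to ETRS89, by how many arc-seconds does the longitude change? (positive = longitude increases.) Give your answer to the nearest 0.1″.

sin φ = 0.602463, cos φ = 0.798147, sin λ = 0.499491, cos λ = 0.866319.
East component: ΔE = −sin λ·ΔX + cos λ·ΔY = −(0.499491)(306.9) + (0.866319)(368.7) = 166.12 m.
1° of latitude spans πR/180 = 111195 m; at latitude φ, 1° of longitude spans that × cos φ = 88749.9 m, so Δλ = 166.12 / 88749.9 × 3600 = 6.738″.

Δλ = 6.7″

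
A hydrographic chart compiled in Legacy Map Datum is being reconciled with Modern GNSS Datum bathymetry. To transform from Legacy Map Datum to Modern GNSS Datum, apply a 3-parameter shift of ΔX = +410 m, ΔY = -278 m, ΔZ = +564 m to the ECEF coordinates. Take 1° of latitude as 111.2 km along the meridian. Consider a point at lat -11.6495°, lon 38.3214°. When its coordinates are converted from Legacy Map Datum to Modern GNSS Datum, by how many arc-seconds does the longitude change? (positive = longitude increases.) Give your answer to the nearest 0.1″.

sin φ = -0.201924, cos φ = 0.979401, sin λ = 0.620072, cos λ = 0.784545.
East component: ΔE = −sin λ·ΔX + cos λ·ΔY = −(0.620072)(410) + (0.784545)(-278) = -472.33 m.
1° of latitude spans 111200 m; at latitude φ, 1° of longitude spans that × cos φ = 108909.4 m, so Δλ = -472.33 / 108909.4 × 3600 = -15.613″.

Δλ = -15.6″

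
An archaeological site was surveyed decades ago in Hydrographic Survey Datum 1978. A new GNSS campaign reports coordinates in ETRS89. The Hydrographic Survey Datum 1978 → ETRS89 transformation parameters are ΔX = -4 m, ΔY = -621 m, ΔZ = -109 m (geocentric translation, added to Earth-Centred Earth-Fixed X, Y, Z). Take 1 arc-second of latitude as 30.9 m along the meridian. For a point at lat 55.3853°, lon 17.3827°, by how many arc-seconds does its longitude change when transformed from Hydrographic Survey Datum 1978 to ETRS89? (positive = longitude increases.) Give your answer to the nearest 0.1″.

Δλ = -33.7″

sin φ = 0.822991, cos φ = 0.568055, sin λ = 0.298753, cos λ = 0.954331.
East component: ΔE = −sin λ·ΔX + cos λ·ΔY = −(0.298753)(-4) + (0.954331)(-621) = -591.44 m.
1° of latitude spans 3600 × 30.90 = 111240 m; at latitude φ, 1° of longitude spans that × cos φ = 63190.4 m, so Δλ = -591.44 / 63190.4 × 3600 = -33.695″.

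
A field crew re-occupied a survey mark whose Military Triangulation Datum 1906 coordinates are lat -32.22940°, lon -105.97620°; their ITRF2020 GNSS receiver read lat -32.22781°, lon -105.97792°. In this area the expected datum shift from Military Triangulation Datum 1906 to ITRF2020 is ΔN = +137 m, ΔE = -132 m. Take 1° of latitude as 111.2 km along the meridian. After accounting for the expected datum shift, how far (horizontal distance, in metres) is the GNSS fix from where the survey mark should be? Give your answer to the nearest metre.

Observed coordinate differences: Δφ = +0.00159°, Δλ = -0.00172°.
Converting to metres (1° lat = 111200 m, cos φ = 0.845920): observed ΔN = 176.8 m, observed ΔE = -161.8 m.
Subtracting the expected shift leaves a residual of 176.8 − (137) = 39.8 m north and -161.8 − (-132) = -29.8 m east.
Residual distance = √(39.8² + (-29.8)²) = 49.7 m.

50 m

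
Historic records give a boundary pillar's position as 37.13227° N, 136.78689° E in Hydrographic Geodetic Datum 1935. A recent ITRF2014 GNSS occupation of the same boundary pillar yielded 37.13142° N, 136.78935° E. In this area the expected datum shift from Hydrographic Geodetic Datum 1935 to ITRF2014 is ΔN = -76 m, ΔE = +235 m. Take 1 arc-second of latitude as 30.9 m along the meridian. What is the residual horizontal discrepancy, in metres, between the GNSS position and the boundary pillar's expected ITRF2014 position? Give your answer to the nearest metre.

Observed coordinate differences: Δφ = -0.00085°, Δλ = +0.00246°.
Converting to metres (1° lat = 111240 m, cos φ = 0.797244): observed ΔN = -94.6 m, observed ΔE = 218.2 m.
Subtracting the expected shift leaves a residual of -94.6 − (-76) = -18.6 m north and 218.2 − (235) = -16.8 m east.
Residual distance = √((-18.6)² + (-16.8)²) = 25.1 m.

25 m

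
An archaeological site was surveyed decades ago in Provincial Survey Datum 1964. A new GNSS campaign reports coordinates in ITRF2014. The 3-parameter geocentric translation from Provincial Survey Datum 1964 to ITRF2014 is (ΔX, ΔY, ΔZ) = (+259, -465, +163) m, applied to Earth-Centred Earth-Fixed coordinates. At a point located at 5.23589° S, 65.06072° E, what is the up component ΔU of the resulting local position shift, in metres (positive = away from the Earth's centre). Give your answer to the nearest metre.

The local up (radial) axis is (cos φ cos λ, cos φ sin λ, sin φ), giving ΔU = 108.754 − 419.882 − 14.875 = -326.00 m.

ΔU = -326 m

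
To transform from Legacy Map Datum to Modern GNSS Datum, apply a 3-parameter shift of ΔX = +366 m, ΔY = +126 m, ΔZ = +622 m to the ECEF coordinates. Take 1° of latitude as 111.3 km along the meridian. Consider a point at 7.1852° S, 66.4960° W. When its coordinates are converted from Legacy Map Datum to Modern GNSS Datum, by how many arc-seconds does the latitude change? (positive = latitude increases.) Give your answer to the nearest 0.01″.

Δφ = 20.08″

sin φ = -0.125077, cos φ = 0.992147, sin λ = -0.917032, cos λ = 0.398813.
North component: ΔN = −sin φ cos λ·ΔX − sin φ sin λ·ΔY + cos φ·ΔZ = −(-0.125077)(0.398813)(366) − (-0.125077)(-0.917032)(126) + (0.992147)(622) = 620.92 m.
1° of latitude spans 111300 m, so Δφ = 620.92 / 111300 × 3600 = 20.084″.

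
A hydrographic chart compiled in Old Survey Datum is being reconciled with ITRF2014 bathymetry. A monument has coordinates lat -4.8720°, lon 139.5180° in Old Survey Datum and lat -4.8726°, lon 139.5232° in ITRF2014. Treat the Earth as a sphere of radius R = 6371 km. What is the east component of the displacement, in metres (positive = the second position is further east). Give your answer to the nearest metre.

Δφ = -4.8726° − -4.8720° = -0.0006°; Δλ = 139.5232° − 139.5180° = +0.0052°.
1° along a meridian = πR/180 = 111195 m.
ΔN = Δφ × 111195 = -66.7 m; ΔE = Δλ × 111195 × cos(-4.8720°) = +0.0052 × 111195 × 0.996387 = 576.1 m.

ΔE = 576 m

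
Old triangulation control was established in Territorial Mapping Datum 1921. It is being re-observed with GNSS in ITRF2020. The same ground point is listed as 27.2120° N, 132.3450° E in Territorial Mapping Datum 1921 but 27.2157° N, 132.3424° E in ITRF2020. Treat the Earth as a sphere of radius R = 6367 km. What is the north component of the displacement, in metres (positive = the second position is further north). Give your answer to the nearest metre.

ΔN = 411 m

Δφ = 27.2157° − 27.2120° = +0.0037°; Δλ = 132.3424° − 132.3450° = -0.0026°.
1° along a meridian = πR/180 = 111125 m.
ΔN = Δφ × 111125 = 411.2 m; ΔE = Δλ × 111125 × cos(27.2120°) = -0.0026 × 111125 × 0.889321 = -256.9 m.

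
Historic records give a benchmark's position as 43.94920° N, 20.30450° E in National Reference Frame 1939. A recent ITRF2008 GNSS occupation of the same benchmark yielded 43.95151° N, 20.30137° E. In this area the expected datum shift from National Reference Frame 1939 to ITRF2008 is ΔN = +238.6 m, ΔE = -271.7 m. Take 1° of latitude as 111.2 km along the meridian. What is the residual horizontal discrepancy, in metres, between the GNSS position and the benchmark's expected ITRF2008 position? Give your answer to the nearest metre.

28 m

Observed coordinate differences: Δφ = +0.00231°, Δλ = -0.00313°.
Converting to metres (1° lat = 111200 m, cos φ = 0.719955): observed ΔN = 256.9 m, observed ΔE = -250.6 m.
Subtracting the expected shift leaves a residual of 256.9 − (238.6) = 18.3 m north and -250.6 − (-271.7) = 21.1 m east.
Residual distance = √(18.3² + 21.1²) = 27.9 m.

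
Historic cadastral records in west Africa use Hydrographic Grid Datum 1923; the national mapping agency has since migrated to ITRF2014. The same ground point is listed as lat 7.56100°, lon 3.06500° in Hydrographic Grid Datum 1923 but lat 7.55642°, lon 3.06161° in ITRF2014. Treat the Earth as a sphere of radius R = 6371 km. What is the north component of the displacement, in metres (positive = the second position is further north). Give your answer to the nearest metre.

Δφ = 7.55642° − 7.56100° = -0.00458°; Δλ = 3.06161° − 3.06500° = -0.00339°.
1° along a meridian = πR/180 = 111195 m.
ΔN = Δφ × 111195 = -509.3 m; ΔE = Δλ × 111195 × cos(7.56100°) = -0.00339 × 111195 × 0.991305 = -373.7 m.

ΔN = -509 m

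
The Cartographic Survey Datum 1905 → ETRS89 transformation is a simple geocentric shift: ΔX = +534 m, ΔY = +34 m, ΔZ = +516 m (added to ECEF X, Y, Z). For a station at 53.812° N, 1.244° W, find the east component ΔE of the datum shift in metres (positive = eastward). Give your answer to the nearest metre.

At φ = 53.812°, λ = -1.244°: sin φ = 0.807084, cos φ = 0.590437, sin λ = -0.021710, cos λ = 0.999764.
ΔE = −sin λ·ΔX + cos λ·ΔY = −(-0.021710)·(534) + (0.999764)·(34) = 45.59 m.

ΔE = 46 m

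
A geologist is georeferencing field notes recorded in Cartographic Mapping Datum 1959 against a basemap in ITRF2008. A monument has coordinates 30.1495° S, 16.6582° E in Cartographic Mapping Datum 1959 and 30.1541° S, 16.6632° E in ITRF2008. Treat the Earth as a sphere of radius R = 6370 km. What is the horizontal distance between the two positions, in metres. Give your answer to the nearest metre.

Δφ = -30.1541° − -30.1495° = -0.0046°; Δλ = 16.6632° − 16.6582° = +0.0050°.
1° along a meridian = πR/180 = 111177 m.
ΔN = Δφ × 111177 = -511.4 m; ΔE = Δλ × 111177 × cos(-30.1495°) = +0.0050 × 111177 × 0.864718 = 480.7 m.
Distance = √(ΔE² + ΔN²) = √(480.7² + (-511.4)²) = 701.9 m.

702 m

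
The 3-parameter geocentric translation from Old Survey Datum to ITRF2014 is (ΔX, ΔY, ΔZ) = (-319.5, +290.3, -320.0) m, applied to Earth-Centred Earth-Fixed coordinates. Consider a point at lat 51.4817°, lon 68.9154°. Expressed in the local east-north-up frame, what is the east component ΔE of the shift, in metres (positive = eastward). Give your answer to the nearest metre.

ΔE = 403 m

At φ = 51.4817°, λ = 68.9154°: sin φ = 0.782409, cos φ = 0.622765, sin λ = 0.933050, cos λ = 0.359746.
ΔE = −sin λ·ΔX + cos λ·ΔY = −(0.933050)·(-319.5) + (0.359746)·(290.3) = 402.54 m.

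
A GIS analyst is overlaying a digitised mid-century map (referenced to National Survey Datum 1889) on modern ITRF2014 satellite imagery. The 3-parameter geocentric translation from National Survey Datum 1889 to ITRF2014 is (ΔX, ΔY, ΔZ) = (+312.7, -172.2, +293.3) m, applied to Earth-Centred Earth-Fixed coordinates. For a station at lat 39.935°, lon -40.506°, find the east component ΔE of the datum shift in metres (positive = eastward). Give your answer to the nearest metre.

ΔE = 72 m

At φ = 39.935°, λ = -40.506°: sin φ = 0.641918, cos φ = 0.766773, sin λ = -0.649528, cos λ = 0.760338.
ΔE = −sin λ·ΔX + cos λ·ΔY = −(-0.649528)·(312.7) + (0.760338)·(-172.2) = 72.18 m.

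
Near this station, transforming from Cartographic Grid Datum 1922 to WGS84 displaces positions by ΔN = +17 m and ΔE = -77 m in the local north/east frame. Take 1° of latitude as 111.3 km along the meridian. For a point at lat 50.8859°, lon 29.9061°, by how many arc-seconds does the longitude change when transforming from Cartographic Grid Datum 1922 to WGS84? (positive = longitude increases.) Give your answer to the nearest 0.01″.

Δλ = -3.95″

At latitude 50.8859°, cos φ = 0.630867.
1° of longitude at this latitude = 111.3 × cos φ = 70.22 km, so Δλ = -77.0 / 70215.5 = -0.0010966° = -3.948″.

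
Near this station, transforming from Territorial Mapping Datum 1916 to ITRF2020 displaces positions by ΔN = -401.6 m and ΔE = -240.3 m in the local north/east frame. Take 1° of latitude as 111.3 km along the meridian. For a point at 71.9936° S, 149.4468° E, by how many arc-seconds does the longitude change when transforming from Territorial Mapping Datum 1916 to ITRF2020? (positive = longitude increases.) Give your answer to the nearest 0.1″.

Δλ = -25.1″

At latitude -71.9936°, cos φ = 0.309123.
1° of longitude at this latitude = 111.3 × cos φ = 34.41 km, so Δλ = -240.3 / 34405.4 = -0.0069844° = -25.144″.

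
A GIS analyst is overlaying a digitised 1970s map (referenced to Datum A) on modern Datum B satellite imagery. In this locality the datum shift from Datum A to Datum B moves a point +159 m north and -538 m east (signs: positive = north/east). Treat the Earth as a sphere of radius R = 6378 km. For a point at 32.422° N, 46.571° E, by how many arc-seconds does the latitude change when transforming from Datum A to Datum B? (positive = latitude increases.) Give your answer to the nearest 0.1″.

On a sphere of radius R, 1 rad of latitude = R, so Δφ = ΔN / R = 159.0 / 6378000 = 2.4929e-05 rad = 5.142″.

Δφ = 5.1″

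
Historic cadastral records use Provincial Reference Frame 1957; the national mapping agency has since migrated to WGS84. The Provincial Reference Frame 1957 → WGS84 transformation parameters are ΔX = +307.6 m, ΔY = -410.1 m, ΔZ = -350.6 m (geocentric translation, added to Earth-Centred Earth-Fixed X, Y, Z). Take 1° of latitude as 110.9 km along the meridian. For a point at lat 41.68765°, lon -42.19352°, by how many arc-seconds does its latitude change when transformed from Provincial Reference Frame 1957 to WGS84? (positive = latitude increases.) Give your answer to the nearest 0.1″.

sin φ = 0.665069, cos φ = 0.746782, sin λ = -0.671637, cos λ = 0.740881.
North component: ΔN = −sin φ cos λ·ΔX − sin φ sin λ·ΔY + cos φ·ΔZ = −(0.665069)(0.740881)(307.6) − (0.665069)(-0.671637)(-410.1) + (0.746782)(-350.6) = -596.57 m.
1° of latitude spans 110900 m, so Δφ = -596.57 / 110900 × 3600 = -19.366″.

Δφ = -19.4″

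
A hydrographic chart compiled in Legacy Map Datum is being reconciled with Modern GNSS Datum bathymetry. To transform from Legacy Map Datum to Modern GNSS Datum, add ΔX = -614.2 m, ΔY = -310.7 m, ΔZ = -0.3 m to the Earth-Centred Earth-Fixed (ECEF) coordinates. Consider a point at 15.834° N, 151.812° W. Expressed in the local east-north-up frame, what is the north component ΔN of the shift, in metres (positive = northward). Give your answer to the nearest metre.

The local north axis is (−sin φ cos λ, −sin φ sin λ, cos φ), giving ΔN = -147.710 − 40.045 − 0.289 = -188.04 m.

ΔN = -188 m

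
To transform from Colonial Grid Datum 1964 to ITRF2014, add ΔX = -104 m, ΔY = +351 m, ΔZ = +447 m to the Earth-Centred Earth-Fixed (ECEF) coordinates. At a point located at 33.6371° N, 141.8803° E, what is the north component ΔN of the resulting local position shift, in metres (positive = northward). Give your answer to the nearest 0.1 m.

At φ = 33.6371°, λ = 141.8803°: sin φ = 0.553931, cos φ = 0.832563, sin λ = 0.617306, cos λ = -0.786723.
ΔN = −sin φ cos λ·ΔX − sin φ sin λ·ΔY + cos φ·ΔZ = −(0.553931)(-0.786723)(-104) − (0.553931)(0.617306)(351) + (0.832563)(447) = 206.81 m.

ΔN = 206.8 m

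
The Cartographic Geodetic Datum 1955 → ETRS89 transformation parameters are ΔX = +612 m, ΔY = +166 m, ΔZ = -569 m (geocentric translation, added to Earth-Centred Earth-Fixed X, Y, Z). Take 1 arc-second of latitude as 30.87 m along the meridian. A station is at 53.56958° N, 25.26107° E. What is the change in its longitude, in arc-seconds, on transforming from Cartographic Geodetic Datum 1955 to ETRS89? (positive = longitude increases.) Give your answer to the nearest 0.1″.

Δλ = -6.1″

sin φ = 0.804579, cos φ = 0.593846, sin λ = 0.426743, cos λ = 0.904373.
East component: ΔE = −sin λ·ΔX + cos λ·ΔY = −(0.426743)(612) + (0.904373)(166) = -111.04 m.
1° of latitude spans 3600 × 30.87 = 111132 m; at latitude φ, 1° of longitude spans that × cos φ = 65995.3 m, so Δλ = -111.04 / 65995.3 × 3600 = -6.057″.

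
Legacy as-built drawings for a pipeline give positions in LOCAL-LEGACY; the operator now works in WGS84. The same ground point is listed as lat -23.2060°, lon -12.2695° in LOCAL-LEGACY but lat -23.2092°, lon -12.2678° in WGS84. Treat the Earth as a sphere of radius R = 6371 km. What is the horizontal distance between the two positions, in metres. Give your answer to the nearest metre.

396 m

Δφ = -23.2092° − -23.2060° = -0.0032°; Δλ = -12.2678° − -12.2695° = +0.0017°.
1° along a meridian = πR/180 = 111195 m.
ΔN = Δφ × 111195 = -355.8 m; ΔE = Δλ × 111195 × cos(-23.2060°) = +0.0017 × 111195 × 0.919094 = 173.7 m.
Distance = √(ΔE² + ΔN²) = √(173.7² + (-355.8)²) = 396.0 m.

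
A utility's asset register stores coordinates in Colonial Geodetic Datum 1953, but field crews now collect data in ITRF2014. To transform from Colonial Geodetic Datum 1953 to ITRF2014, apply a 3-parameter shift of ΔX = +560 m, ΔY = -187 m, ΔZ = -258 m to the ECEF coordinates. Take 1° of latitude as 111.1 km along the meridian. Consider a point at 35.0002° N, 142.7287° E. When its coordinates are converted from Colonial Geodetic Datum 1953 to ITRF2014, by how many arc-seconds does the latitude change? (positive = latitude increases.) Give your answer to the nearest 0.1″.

Δφ = 3.5″

sin φ = 0.573579, cos φ = 0.819150, sin λ = 0.605590, cos λ = -0.795777.
North component: ΔN = −sin φ cos λ·ΔX − sin φ sin λ·ΔY + cos φ·ΔZ = −(0.573579)(-0.795777)(560) − (0.573579)(0.605590)(-187) + (0.819150)(-258) = 109.22 m.
1° of latitude spans 111100 m, so Δφ = 109.22 / 111100 × 3600 = 3.539″.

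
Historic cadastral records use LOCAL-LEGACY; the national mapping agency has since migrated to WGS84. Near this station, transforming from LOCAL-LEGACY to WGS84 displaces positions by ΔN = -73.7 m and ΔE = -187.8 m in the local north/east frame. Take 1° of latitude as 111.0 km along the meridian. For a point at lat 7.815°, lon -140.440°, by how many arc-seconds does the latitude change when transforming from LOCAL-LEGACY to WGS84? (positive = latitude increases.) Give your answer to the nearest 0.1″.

Δφ = -2.4″

1° of latitude = 111.0 km, so Δφ = -73.7 / 111000 = -0.0006640° = -2.390″.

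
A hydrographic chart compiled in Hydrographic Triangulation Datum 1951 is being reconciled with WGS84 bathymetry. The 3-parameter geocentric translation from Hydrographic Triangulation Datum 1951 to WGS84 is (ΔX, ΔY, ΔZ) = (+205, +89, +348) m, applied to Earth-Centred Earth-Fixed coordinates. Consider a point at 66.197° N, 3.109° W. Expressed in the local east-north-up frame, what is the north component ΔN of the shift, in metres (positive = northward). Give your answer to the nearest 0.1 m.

ΔN = -42.4 m

The local north axis is (−sin φ cos λ, −sin φ sin λ, cos φ), giving ΔN = -187.286 + 4.416 + 140.450 = -42.42 m.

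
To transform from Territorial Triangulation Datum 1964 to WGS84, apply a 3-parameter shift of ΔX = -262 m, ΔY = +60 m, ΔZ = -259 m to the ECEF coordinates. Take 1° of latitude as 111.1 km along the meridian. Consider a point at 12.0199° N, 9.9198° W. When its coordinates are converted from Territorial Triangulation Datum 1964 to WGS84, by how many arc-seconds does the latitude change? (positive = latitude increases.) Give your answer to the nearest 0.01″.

Δφ = -6.40″

sin φ = 0.208251, cos φ = 0.978075, sin λ = -0.172270, cos λ = 0.985050.
North component: ΔN = −sin φ cos λ·ΔX − sin φ sin λ·ΔY + cos φ·ΔZ = −(0.208251)(0.985050)(-262) − (0.208251)(-0.172270)(60) + (0.978075)(-259) = -197.42 m.
1° of latitude spans 111100 m, so Δφ = -197.42 / 111100 × 3600 = -6.397″.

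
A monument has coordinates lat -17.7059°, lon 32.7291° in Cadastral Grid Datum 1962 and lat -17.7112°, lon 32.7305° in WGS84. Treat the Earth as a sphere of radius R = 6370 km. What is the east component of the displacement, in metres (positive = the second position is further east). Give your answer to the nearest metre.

ΔE = 148 m

Δφ = -17.7112° − -17.7059° = -0.0053°; Δλ = 32.7305° − 32.7291° = +0.0014°.
1° along a meridian = πR/180 = 111177 m.
ΔN = Δφ × 111177 = -589.2 m; ΔE = Δλ × 111177 × cos(-17.7059°) = +0.0014 × 111177 × 0.952630 = 148.3 m.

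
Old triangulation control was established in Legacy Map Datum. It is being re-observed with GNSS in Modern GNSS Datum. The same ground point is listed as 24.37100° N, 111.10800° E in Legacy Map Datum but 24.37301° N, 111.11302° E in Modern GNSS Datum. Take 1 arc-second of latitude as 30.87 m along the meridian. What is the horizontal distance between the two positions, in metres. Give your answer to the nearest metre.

555 m

Δφ = 24.37301° − 24.37100° = +0.00201°; Δλ = 111.11302° − 111.10800° = +0.00502°.
1° of latitude = 3600 × 30.87 = 111132 m.
ΔN = Δφ × 111132 = 223.4 m; ΔE = Δλ × 111132 × cos(24.37100°) = +0.00502 × 111132 × 0.910893 = 508.2 m.
Distance = √(ΔE² + ΔN²) = √(508.2² + 223.4²) = 555.1 m.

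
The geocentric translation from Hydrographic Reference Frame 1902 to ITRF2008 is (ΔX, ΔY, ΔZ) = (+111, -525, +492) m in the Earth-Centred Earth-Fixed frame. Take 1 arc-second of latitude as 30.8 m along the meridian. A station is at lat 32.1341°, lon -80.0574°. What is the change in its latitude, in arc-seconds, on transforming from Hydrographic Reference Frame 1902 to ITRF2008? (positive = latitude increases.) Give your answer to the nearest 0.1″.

sin φ = 0.531903, cos φ = 0.846806, sin λ = -0.984981, cos λ = 0.172661.
North component: ΔN = −sin φ cos λ·ΔX − sin φ sin λ·ΔY + cos φ·ΔZ = −(0.531903)(0.172661)(111) − (0.531903)(-0.984981)(-525) + (0.846806)(492) = 131.38 m.
1° of latitude spans 3600 × 30.80 = 110880 m, so Δφ = 131.38 / 110880 × 3600 = 4.266″.

Δφ = 4.3″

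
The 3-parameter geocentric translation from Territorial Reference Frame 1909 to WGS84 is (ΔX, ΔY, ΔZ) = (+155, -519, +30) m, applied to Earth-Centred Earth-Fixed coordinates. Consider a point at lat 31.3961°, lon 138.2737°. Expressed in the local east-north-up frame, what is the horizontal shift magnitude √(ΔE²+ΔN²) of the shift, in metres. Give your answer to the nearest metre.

The local east axis at (φ, λ) is (−sin λ, cos λ, 0), so ΔE = −sin(138.2737°)·155 + cos(138.2737°)·(-519) = 284.18 m.
The local north axis is (−sin φ cos λ, −sin φ sin λ, cos φ), giving ΔN = 60.264 + 179.954 + 25.608 = 265.83 m.
Horizontal magnitude = √(ΔE² + ΔN²) = √(284.18² + 265.83²) = 389.13 m.

389 m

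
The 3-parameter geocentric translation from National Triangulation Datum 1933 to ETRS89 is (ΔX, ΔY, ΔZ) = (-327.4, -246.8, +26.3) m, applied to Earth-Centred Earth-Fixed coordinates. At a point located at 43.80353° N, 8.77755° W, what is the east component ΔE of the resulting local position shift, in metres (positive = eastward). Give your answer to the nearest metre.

ΔE = -294 m

At φ = 43.80353°, λ = -8.77755°: sin φ = 0.692188, cos φ = 0.721718, sin λ = -0.152599, cos λ = 0.988288.
ΔE = −sin λ·ΔX + cos λ·ΔY = −(-0.152599)·(-327.4) + (0.988288)·(-246.8) = -293.87 m.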